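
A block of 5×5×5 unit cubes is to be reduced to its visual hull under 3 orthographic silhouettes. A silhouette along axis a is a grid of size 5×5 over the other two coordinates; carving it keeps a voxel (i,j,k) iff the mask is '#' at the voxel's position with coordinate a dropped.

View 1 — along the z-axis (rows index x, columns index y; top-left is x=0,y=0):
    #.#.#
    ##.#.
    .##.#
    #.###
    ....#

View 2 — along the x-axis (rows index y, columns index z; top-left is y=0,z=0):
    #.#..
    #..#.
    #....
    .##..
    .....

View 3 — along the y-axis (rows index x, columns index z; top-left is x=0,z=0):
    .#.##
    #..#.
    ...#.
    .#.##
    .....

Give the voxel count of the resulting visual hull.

remaining voxels: 5

initial block: 5^3 = 125
step 1: project along z, AND mask (14/25) → |grid| = 70
step 2: project along x, AND mask (7/25) → |grid| = 17
step 3: project along y, AND mask (9/25) → |grid| = 5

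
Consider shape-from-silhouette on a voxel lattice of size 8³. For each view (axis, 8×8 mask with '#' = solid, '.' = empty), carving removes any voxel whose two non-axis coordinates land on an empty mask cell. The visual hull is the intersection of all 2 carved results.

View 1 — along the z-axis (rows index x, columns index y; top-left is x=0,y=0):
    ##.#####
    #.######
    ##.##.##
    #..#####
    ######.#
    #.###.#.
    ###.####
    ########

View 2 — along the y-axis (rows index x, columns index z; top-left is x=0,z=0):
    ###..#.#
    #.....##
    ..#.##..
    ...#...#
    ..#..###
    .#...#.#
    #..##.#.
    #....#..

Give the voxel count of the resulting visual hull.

start: 8×8×8 = 512 voxels
after view 1 [z-axis, 53 of 64 cells solid] → remaining = 424
after view 2 [y-axis, 26 of 64 cells solid] → remaining = 173

173 voxels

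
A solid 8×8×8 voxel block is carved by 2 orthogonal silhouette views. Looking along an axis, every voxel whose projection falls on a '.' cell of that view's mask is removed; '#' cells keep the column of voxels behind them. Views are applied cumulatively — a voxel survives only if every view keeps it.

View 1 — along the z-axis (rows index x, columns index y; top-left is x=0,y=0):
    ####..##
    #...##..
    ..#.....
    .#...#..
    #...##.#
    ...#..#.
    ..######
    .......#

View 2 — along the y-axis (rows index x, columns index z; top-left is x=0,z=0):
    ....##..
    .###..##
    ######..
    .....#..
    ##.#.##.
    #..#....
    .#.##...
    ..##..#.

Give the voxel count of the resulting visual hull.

start: 8×8×8 = 512 voxels
  1. axis=2 (XY plane), |mask|=25  ⇒  voxels=200
  2. axis=1 (XZ plane), |mask|=27  ⇒  voxels=80

80 voxels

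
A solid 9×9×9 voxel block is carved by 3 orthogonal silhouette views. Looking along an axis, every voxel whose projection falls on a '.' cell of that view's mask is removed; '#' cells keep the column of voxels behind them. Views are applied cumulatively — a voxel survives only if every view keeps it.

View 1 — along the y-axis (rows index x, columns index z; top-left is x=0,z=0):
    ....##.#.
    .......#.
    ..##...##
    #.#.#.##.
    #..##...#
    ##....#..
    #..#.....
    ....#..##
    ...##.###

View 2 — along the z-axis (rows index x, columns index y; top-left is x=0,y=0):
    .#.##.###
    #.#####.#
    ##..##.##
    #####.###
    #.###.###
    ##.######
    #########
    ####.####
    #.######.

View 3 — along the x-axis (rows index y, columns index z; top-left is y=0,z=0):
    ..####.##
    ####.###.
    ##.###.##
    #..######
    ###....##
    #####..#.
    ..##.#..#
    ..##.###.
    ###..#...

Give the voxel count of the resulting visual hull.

full grid |V| = 729
V1 y: intersect with XZ mask (30 set) -- 270 left
V2 z: intersect with XY mask (66 set) -- 218 left
V3 x: intersect with YZ mask (51 set) -- 134 left

134 voxels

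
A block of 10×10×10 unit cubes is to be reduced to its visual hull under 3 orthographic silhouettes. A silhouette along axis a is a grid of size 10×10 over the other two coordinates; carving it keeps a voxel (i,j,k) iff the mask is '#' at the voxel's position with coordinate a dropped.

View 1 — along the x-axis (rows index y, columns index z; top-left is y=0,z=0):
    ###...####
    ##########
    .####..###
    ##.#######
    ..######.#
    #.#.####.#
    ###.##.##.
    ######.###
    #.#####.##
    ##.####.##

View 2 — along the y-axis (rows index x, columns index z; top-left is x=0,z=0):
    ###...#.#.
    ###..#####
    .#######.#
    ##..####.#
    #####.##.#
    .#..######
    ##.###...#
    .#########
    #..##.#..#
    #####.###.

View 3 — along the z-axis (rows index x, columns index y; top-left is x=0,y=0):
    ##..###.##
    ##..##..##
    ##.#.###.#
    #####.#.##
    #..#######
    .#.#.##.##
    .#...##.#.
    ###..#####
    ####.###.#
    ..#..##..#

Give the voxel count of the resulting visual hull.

before carving: 1000 voxels (10×10×10)
after view 1 [x-axis, 79 of 100 cells solid] → remaining = 790
after view 2 [y-axis, 71 of 100 cells solid] → remaining = 560
after view 3 [z-axis, 66 of 100 cells solid] → remaining = 366

remaining voxels: 366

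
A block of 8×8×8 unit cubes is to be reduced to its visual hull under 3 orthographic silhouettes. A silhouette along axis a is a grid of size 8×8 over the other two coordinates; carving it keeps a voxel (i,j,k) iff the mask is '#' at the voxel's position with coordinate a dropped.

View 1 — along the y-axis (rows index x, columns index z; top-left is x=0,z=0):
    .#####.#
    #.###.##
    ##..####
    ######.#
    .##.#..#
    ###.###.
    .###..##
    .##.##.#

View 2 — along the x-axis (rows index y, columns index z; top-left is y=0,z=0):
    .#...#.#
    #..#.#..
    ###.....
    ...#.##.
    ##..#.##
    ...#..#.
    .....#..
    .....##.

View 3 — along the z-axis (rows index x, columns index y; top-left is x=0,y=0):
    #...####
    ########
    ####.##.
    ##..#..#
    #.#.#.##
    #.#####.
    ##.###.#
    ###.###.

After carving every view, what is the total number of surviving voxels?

remaining voxels: 86

initial block: 8^3 = 512
  1. axis=1 (XZ plane), |mask|=45  ⇒  voxels=360
  2. axis=0 (YZ plane), |mask|=22  ⇒  voxels=114
  3. axis=2 (XY plane), |mask|=46  ⇒  voxels=86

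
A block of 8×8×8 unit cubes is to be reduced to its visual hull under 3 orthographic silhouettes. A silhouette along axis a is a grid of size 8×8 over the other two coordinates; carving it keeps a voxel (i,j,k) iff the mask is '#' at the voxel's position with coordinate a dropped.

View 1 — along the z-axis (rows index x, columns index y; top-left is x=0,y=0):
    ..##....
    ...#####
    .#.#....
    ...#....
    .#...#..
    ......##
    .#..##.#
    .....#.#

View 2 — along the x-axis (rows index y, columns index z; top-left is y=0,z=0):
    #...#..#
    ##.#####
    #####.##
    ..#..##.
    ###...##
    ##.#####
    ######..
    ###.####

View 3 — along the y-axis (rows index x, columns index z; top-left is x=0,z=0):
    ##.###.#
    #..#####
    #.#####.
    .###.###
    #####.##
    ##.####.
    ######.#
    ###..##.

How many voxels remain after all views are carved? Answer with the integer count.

90 voxels

full grid |V| = 512
  1. axis=2 (XY plane), |mask|=20  ⇒  voxels=160
  2. axis=0 (YZ plane), |mask|=45  ⇒  voxels=118
  3. axis=1 (XZ plane), |mask|=49  ⇒  voxels=90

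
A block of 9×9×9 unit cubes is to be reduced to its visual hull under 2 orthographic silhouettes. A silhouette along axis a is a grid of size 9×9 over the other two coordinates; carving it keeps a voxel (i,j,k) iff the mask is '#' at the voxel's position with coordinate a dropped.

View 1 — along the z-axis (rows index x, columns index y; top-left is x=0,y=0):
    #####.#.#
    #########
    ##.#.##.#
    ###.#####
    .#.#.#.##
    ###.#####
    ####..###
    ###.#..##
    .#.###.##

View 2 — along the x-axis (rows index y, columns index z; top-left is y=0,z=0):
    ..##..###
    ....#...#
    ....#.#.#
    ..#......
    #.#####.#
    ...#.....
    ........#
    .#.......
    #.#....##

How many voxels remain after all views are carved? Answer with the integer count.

before carving: 729 voxels (9×9×9)
[1] z-view keeps 62 columns → grid now 558
[2] x-view keeps 25 columns → grid now 174

|visual hull| = 174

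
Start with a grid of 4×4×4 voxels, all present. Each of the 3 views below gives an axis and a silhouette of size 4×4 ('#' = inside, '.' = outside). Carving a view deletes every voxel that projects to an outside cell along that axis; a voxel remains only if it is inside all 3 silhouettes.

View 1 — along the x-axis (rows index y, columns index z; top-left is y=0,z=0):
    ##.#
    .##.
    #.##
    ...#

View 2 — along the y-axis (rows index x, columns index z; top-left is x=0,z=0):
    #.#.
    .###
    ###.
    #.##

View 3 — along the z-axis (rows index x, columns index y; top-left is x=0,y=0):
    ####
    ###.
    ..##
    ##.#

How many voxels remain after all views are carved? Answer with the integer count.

full grid |V| = 64
[1] x-view keeps 9 columns → grid now 36
[2] y-view keeps 11 columns → grid now 24
[3] z-view keeps 12 columns → grid now 16

remaining voxels: 16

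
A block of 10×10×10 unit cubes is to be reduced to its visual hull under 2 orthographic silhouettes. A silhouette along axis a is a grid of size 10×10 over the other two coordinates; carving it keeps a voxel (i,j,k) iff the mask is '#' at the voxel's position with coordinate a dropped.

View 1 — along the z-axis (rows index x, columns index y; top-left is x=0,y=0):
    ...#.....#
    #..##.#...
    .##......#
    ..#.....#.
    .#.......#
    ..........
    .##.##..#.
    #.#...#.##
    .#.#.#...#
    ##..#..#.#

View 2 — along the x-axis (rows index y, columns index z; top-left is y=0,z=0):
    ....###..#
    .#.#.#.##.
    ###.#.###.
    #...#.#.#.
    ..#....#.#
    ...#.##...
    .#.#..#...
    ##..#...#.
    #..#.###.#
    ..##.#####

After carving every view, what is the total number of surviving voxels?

voxel count = 162

start: 10×10×10 = 1000 voxels
[1] z-view keeps 32 columns → grid now 320
[2] x-view keeps 46 columns → grid now 162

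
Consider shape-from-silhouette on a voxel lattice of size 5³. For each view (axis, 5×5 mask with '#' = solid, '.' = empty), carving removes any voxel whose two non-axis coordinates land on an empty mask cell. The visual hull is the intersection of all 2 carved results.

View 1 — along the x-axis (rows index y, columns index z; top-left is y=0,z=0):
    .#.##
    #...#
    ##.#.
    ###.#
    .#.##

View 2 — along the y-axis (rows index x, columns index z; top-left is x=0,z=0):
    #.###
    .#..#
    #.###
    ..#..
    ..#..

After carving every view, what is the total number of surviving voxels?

full grid |V| = 125
[1] x-view keeps 15 columns → grid now 75
[2] y-view keeps 12 columns → grid now 32

voxel count = 32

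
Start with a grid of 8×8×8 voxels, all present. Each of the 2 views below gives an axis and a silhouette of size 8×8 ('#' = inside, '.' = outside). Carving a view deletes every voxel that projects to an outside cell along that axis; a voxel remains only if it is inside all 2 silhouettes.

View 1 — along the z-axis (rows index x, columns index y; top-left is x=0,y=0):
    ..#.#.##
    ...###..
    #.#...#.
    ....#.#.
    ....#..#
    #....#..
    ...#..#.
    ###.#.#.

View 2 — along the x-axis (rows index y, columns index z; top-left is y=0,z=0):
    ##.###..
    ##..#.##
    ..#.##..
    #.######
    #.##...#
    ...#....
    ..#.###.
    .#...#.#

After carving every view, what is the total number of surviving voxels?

initial block: 8^3 = 512
after view 1 [z-axis, 23 of 64 cells solid] → remaining = 184
after view 2 [x-axis, 32 of 64 cells solid] → remaining = 91

|visual hull| = 91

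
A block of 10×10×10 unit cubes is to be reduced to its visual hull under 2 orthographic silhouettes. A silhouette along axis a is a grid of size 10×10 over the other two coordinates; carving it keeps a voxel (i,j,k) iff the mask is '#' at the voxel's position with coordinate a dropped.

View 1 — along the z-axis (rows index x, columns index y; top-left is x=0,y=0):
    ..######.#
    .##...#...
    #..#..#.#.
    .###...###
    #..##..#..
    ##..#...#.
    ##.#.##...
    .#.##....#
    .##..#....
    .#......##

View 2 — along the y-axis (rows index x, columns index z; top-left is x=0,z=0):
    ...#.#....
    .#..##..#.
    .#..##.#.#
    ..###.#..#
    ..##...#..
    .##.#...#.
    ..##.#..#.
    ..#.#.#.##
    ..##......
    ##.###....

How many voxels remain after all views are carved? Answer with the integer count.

start: 10×10×10 = 1000 voxels
step 1: project along z, AND mask (43/100) → |grid| = 430
step 2: project along y, AND mask (39/100) → |grid| = 165

remaining voxels: 165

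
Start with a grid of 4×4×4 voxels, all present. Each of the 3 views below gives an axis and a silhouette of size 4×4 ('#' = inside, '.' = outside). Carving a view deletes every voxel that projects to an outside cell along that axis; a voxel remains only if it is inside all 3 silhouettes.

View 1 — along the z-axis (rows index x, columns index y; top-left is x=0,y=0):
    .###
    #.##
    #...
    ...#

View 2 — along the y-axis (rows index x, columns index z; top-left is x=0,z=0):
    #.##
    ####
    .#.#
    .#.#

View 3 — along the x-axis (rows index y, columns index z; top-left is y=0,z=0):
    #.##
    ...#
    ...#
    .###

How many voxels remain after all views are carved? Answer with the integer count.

|visual hull| = 14

start: 4×4×4 = 64 voxels
[1] z-view keeps 8 columns → grid now 32
[2] y-view keeps 11 columns → grid now 25
[3] x-view keeps 8 columns → grid now 14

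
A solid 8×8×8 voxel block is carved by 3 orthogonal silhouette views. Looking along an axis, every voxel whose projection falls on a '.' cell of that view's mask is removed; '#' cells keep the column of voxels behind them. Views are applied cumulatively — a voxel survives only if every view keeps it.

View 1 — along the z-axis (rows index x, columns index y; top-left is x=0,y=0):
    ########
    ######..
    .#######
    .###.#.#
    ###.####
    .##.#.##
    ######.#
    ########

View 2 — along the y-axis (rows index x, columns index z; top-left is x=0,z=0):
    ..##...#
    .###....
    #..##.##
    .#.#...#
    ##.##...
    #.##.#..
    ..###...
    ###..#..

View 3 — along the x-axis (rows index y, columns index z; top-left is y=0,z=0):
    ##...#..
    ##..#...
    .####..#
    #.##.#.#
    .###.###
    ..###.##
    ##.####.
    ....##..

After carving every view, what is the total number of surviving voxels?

start: 8×8×8 = 512 voxels
V1 z: intersect with XY mask (53 set) -- 424 left
V2 y: intersect with XZ mask (29 set) -- 193 left
V3 x: intersect with YZ mask (35 set) -- 110 left

remaining voxels: 110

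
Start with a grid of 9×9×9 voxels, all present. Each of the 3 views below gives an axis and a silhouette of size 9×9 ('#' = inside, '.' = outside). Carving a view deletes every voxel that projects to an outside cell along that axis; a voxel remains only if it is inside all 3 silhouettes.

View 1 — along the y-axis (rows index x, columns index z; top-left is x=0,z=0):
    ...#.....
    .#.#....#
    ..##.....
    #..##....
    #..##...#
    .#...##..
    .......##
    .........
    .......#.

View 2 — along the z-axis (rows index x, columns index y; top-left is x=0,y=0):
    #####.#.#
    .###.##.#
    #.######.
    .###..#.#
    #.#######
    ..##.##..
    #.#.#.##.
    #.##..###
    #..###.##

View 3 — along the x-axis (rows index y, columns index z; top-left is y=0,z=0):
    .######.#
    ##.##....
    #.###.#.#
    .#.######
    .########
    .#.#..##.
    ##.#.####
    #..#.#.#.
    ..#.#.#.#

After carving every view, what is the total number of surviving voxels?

initial block: 9^3 = 729
V1 y: intersect with XZ mask (19 set) -- 171 left
V2 z: intersect with XY mask (54 set) -- 114 left
V3 x: intersect with YZ mask (51 set) -- 81 left

voxel count = 81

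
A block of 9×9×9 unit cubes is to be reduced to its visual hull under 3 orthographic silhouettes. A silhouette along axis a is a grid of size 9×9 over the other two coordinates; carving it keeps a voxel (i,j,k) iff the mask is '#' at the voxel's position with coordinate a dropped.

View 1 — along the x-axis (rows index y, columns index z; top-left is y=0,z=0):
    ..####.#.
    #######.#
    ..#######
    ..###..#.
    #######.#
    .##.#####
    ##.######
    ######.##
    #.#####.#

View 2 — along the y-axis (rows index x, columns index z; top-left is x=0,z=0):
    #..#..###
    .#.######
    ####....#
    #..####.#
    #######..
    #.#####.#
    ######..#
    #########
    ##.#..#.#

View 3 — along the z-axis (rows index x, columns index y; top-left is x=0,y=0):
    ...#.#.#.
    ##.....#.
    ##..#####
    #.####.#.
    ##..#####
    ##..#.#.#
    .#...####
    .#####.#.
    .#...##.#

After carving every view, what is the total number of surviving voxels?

240 voxels

start: 9×9×9 = 729 voxels
  1. axis=0 (YZ plane), |mask|=62  ⇒  voxels=558
  2. axis=1 (XZ plane), |mask|=58  ⇒  voxels=400
  3. axis=2 (XY plane), |mask|=46  ⇒  voxels=240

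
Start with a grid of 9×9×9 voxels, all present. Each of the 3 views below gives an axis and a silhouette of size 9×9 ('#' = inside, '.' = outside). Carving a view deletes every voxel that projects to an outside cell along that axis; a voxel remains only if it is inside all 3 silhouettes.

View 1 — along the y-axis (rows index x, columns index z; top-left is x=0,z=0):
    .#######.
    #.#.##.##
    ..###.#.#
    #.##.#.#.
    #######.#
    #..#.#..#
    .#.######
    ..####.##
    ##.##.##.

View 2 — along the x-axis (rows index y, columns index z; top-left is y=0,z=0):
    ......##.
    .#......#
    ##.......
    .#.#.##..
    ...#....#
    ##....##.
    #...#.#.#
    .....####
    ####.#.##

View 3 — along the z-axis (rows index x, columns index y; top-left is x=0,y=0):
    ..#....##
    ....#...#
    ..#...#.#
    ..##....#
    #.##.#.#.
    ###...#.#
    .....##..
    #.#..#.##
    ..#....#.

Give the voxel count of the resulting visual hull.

70 voxels

full grid |V| = 729
carve view 1 (along y, XZ-mask fill 54/81): 486 voxels remain
carve view 2 (along x, YZ-mask fill 31/81): 177 voxels remain
carve view 3 (along z, XY-mask fill 30/81): 70 voxels remain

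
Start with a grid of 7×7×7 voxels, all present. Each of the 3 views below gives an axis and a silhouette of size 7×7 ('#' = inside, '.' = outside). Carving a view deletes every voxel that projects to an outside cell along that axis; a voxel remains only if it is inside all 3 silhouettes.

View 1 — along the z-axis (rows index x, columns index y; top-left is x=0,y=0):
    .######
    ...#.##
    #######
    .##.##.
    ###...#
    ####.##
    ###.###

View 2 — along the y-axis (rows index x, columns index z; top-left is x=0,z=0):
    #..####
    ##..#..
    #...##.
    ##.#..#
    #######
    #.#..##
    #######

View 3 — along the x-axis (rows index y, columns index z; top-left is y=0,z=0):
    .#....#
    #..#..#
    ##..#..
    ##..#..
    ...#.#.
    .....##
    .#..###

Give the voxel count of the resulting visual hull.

full grid |V| = 343
carve view 1 (along z, XY-mask fill 36/49): 252 voxels remain
carve view 2 (along y, XZ-mask fill 33/49): 170 voxels remain
carve view 3 (along x, YZ-mask fill 19/49): 72 voxels remain

remaining voxels: 72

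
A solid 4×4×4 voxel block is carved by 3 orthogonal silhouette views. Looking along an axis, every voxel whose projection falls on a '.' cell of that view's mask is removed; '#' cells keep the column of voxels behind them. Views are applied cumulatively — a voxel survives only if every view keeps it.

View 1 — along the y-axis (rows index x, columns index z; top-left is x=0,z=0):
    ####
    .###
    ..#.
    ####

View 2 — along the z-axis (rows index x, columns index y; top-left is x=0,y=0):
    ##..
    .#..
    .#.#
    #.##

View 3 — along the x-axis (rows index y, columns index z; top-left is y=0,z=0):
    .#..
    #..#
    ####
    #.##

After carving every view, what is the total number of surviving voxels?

remaining voxels: 13

initial block: 4^3 = 64
V1 y: intersect with XZ mask (12 set) -- 48 left
V2 z: intersect with XY mask (8 set) -- 25 left
V3 x: intersect with YZ mask (10 set) -- 13 left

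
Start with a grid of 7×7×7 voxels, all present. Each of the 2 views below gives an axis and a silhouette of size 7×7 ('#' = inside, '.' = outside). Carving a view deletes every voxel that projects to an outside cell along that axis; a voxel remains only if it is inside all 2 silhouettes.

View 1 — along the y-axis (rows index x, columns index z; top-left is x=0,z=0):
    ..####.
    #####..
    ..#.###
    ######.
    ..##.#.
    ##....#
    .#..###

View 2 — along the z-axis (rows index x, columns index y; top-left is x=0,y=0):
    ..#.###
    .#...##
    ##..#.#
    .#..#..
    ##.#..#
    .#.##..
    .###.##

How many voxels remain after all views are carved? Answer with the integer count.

remaining voxels: 100

start: 7×7×7 = 343 voxels
  1. axis=1 (XZ plane), |mask|=29  ⇒  voxels=203
  2. axis=2 (XY plane), |mask|=25  ⇒  voxels=100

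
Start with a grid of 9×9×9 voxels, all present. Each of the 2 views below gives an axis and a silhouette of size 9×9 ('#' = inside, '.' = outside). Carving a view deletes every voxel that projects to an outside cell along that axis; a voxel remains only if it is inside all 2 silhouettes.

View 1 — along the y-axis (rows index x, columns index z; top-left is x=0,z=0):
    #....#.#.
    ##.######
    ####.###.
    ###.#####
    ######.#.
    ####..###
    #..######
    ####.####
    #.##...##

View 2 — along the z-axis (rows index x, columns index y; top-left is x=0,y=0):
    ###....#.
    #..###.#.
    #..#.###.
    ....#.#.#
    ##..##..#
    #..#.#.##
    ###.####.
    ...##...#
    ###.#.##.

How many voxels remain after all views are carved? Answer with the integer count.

|visual hull| = 284

before carving: 729 voxels (9×9×9)
[1] y-view keeps 60 columns → grid now 540
[2] z-view keeps 43 columns → grid now 284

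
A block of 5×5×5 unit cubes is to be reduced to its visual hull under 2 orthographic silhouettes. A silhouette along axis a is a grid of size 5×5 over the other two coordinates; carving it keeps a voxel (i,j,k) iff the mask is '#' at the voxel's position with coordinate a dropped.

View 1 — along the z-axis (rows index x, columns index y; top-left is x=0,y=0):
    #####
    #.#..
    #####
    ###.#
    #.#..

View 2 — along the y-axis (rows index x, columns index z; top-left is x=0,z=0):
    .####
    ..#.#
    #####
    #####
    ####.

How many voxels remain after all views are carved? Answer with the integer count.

|visual hull| = 77

initial block: 5^3 = 125
V1 z: intersect with XY mask (18 set) -- 90 left
V2 y: intersect with XZ mask (20 set) -- 77 left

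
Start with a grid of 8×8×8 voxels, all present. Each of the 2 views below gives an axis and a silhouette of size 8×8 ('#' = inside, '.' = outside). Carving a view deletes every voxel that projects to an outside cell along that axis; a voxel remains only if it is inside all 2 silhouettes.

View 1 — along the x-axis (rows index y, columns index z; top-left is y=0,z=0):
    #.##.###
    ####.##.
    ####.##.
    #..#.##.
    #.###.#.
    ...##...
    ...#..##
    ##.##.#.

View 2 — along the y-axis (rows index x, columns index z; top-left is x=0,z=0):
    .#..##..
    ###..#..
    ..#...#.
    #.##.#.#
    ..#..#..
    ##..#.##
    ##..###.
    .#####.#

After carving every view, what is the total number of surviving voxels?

138 voxels

before carving: 512 voxels (8×8×8)
V1 x: intersect with YZ mask (37 set) -- 296 left
V2 y: intersect with XZ mask (32 set) -- 138 left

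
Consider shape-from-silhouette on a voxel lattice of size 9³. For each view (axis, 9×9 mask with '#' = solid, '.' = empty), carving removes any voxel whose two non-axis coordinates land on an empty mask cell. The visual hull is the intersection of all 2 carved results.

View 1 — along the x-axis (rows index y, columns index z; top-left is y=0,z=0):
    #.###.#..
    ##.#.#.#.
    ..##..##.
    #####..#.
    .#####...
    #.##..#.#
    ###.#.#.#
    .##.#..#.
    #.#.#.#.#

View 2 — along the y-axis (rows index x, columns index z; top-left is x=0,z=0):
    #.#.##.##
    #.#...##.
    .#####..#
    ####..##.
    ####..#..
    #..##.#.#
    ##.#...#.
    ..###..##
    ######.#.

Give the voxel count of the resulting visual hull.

257 voxels

initial block: 9^3 = 729
step 1: project along x, AND mask (45/81) → |grid| = 405
step 2: project along y, AND mask (48/81) → |grid| = 257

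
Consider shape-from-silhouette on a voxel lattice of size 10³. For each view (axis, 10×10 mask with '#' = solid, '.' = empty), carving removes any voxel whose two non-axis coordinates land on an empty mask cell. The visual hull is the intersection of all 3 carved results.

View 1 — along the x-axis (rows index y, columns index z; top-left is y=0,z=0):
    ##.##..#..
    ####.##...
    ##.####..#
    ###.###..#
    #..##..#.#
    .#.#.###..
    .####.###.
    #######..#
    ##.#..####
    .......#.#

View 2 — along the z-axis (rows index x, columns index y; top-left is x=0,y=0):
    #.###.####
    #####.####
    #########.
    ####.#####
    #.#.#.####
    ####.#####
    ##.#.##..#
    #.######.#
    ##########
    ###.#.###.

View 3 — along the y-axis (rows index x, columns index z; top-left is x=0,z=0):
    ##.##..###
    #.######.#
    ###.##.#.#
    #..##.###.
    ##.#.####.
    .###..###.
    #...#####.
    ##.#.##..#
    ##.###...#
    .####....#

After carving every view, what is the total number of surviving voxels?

full grid |V| = 1000
V1 x: intersect with YZ mask (59 set) -- 590 left
V2 z: intersect with XY mask (82 set) -- 490 left
V3 y: intersect with XZ mask (64 set) -- 330 left

330 voxels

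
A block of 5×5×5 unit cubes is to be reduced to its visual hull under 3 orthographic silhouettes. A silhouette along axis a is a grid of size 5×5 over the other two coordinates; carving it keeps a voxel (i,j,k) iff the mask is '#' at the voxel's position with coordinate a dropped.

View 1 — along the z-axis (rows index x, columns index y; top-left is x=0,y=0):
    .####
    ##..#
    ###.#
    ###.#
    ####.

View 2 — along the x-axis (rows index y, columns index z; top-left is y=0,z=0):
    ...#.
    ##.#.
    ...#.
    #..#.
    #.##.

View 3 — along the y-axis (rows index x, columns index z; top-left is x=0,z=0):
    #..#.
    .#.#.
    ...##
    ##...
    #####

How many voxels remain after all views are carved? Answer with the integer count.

full grid |V| = 125
after view 1 [z-axis, 19 of 25 cells solid] → remaining = 95
after view 2 [x-axis, 10 of 25 cells solid] → remaining = 39
after view 3 [y-axis, 13 of 25 cells solid] → remaining = 25

remaining voxels: 25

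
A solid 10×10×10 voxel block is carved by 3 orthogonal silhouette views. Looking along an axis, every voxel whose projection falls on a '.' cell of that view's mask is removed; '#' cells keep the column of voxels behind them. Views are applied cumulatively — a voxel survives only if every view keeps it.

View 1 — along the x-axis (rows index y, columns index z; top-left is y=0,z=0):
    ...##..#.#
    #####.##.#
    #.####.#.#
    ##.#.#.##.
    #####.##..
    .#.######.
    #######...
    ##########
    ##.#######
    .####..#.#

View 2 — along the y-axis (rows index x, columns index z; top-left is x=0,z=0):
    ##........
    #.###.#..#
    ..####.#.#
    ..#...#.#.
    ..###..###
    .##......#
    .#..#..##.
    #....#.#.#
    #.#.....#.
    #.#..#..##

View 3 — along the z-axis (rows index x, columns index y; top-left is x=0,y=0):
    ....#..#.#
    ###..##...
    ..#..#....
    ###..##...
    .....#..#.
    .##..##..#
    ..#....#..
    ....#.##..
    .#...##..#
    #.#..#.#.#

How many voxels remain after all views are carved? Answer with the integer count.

98 voxels

start: 10×10×10 = 1000 voxels
  1. axis=0 (YZ plane), |mask|=71  ⇒  voxels=710
  2. axis=1 (XZ plane), |mask|=42  ⇒  voxels=289
  3. axis=2 (XY plane), |mask|=36  ⇒  voxels=98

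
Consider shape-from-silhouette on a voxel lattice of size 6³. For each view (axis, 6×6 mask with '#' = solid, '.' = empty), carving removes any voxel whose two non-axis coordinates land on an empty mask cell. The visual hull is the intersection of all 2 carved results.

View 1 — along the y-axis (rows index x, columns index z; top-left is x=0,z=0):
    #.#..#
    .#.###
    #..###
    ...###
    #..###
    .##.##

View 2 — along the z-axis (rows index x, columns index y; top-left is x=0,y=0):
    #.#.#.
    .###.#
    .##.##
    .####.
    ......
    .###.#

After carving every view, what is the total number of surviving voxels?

initial block: 6^3 = 216
step 1: project along y, AND mask (22/36) → |grid| = 132
step 2: project along z, AND mask (19/36) → |grid| = 69

|visual hull| = 69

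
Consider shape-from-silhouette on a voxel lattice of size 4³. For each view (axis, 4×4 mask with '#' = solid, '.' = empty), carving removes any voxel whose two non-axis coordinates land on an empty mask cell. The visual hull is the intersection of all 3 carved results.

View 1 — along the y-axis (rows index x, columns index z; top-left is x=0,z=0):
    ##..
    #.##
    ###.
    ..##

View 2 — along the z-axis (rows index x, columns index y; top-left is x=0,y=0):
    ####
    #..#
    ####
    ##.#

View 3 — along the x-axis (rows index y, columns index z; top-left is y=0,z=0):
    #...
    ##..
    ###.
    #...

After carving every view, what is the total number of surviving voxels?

before carving: 64 voxels (4×4×4)
  1. axis=1 (XZ plane), |mask|=10  ⇒  voxels=40
  2. axis=2 (XY plane), |mask|=13  ⇒  voxels=32
  3. axis=0 (YZ plane), |mask|=7  ⇒  voxels=15

|visual hull| = 15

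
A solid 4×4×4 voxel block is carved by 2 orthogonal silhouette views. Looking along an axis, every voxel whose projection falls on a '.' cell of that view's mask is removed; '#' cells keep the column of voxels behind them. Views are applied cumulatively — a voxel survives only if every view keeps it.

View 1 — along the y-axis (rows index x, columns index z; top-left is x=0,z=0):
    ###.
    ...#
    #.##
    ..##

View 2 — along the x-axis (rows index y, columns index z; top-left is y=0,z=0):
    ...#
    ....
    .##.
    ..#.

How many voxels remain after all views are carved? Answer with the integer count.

voxel count = 10

full grid |V| = 64
after view 1 [y-axis, 9 of 16 cells solid] → remaining = 36
after view 2 [x-axis, 4 of 16 cells solid] → remaining = 10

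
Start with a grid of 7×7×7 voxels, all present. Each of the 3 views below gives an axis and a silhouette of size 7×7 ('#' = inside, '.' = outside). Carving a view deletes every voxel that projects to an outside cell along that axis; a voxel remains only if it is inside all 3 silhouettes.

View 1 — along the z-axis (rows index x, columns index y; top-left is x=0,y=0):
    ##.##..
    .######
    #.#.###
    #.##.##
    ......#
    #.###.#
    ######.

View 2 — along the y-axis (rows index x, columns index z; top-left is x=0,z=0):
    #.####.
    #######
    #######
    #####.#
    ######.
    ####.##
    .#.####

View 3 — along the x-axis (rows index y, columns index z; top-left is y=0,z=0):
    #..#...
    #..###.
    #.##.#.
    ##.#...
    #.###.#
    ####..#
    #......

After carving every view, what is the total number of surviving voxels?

start: 7×7×7 = 343 voxels
carve view 1 (along z, XY-mask fill 32/49): 224 voxels remain
carve view 2 (along y, XZ-mask fill 42/49): 193 voxels remain
carve view 3 (along x, YZ-mask fill 24/49): 94 voxels remain

94 voxels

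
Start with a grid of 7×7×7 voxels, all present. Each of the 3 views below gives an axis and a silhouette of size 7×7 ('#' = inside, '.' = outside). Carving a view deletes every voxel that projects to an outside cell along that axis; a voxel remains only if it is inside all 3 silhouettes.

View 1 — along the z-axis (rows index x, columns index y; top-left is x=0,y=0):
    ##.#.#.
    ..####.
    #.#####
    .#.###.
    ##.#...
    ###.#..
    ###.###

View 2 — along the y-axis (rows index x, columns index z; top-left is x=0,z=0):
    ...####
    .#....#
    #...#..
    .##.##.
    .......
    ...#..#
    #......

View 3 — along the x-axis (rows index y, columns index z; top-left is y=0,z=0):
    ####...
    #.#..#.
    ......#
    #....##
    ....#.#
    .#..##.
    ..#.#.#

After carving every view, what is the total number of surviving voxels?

full grid |V| = 343
after view 1 [z-axis, 31 of 49 cells solid] → remaining = 217
after view 2 [y-axis, 15 of 49 cells solid] → remaining = 66
after view 3 [x-axis, 19 of 49 cells solid] → remaining = 27

remaining voxels: 27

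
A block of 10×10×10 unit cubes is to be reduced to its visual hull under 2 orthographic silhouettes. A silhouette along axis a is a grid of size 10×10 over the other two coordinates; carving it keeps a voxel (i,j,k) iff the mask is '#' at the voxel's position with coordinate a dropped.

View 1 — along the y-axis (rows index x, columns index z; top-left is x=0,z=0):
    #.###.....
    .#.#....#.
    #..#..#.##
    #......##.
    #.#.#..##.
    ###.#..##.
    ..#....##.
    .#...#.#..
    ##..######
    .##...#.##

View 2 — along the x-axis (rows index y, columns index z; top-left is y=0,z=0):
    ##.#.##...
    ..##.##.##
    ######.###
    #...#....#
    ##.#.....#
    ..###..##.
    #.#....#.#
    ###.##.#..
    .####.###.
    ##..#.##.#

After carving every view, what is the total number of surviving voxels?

start: 10×10×10 = 1000 voxels
  1. axis=1 (XZ plane), |mask|=45  ⇒  voxels=450
  2. axis=0 (YZ plane), |mask|=55  ⇒  voxels=250

|visual hull| = 250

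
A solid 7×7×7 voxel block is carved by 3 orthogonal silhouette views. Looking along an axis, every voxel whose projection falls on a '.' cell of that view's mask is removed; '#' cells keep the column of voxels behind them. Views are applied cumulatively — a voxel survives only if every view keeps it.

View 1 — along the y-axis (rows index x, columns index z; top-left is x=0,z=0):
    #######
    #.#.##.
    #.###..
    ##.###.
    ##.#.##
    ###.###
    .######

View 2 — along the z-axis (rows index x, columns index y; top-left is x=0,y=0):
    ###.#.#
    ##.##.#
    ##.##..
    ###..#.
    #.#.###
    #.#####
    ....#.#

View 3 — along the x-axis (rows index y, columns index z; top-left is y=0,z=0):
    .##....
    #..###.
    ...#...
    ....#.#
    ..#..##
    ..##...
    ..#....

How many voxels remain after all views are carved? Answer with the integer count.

remaining voxels: 50

full grid |V| = 343
after view 1 [y-axis, 37 of 49 cells solid] → remaining = 259
after view 2 [z-axis, 31 of 49 cells solid] → remaining = 164
after view 3 [x-axis, 15 of 49 cells solid] → remaining = 50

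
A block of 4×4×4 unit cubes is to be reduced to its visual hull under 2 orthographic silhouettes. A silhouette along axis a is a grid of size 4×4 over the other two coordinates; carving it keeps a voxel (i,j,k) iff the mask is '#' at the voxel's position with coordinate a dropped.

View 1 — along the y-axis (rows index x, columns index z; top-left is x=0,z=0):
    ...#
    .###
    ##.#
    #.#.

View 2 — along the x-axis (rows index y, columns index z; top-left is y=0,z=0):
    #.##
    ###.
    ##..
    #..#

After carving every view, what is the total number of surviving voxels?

22 voxels

before carving: 64 voxels (4×4×4)
carve view 1 (along y, XZ-mask fill 9/16): 36 voxels remain
carve view 2 (along x, YZ-mask fill 10/16): 22 voxels remain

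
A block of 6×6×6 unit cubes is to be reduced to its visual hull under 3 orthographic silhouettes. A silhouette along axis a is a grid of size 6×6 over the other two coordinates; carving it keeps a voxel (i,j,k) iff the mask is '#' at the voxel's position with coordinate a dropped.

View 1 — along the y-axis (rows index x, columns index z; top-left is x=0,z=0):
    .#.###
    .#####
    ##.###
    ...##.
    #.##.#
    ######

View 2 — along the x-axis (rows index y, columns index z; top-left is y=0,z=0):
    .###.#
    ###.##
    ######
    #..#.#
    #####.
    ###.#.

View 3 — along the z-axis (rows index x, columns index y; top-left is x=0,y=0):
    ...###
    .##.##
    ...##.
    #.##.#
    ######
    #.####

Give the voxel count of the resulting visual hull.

75 voxels

start: 6×6×6 = 216 voxels
step 1: project along y, AND mask (26/36) → |grid| = 156
step 2: project along x, AND mask (27/36) → |grid| = 114
step 3: project along z, AND mask (24/36) → |grid| = 75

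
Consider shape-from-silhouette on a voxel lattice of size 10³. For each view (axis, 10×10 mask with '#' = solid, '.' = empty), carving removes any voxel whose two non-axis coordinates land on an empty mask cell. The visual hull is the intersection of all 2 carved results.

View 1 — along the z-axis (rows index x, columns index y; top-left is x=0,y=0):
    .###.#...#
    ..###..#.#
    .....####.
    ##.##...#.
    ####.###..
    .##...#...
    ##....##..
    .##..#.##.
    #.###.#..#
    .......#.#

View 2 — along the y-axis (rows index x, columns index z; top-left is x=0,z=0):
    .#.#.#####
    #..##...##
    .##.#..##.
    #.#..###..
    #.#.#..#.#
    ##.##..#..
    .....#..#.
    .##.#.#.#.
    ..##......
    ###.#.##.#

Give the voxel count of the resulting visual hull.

before carving: 1000 voxels (10×10×10)
carve view 1 (along z, XY-mask fill 46/100): 460 voxels remain
carve view 2 (along y, XZ-mask fill 48/100): 214 voxels remain

voxel count = 214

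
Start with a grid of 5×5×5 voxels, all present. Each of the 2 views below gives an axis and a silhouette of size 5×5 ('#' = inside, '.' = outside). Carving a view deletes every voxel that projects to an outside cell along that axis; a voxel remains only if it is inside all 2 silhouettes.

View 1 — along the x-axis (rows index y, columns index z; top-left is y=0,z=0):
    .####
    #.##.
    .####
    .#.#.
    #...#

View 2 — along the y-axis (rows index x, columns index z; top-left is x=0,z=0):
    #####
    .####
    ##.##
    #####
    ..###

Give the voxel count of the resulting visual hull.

before carving: 125 voxels (5×5×5)
[1] x-view keeps 15 columns → grid now 75
[2] y-view keeps 21 columns → grid now 65

|visual hull| = 65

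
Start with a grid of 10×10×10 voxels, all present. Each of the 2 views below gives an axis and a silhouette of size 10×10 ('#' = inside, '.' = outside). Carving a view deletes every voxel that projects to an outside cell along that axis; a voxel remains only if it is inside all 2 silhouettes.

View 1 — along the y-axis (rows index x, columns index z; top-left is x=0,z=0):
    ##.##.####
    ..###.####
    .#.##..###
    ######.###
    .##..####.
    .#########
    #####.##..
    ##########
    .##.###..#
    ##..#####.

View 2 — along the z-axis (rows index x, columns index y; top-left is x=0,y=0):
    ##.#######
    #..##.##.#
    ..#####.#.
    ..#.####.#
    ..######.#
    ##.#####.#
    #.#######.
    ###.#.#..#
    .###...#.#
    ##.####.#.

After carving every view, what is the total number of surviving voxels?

513 voxels

initial block: 10^3 = 1000
[1] y-view keeps 75 columns → grid now 750
[2] z-view keeps 68 columns → grid now 513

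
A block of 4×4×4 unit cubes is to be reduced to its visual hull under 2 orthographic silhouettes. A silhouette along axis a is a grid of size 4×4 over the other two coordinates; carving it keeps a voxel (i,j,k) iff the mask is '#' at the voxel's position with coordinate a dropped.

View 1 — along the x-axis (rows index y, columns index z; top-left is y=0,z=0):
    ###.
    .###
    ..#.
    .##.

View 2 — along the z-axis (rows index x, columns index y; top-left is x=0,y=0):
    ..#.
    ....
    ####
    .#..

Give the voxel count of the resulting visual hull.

voxel count = 13

initial block: 4^3 = 64
after view 1 [x-axis, 9 of 16 cells solid] → remaining = 36
after view 2 [z-axis, 6 of 16 cells solid] → remaining = 13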